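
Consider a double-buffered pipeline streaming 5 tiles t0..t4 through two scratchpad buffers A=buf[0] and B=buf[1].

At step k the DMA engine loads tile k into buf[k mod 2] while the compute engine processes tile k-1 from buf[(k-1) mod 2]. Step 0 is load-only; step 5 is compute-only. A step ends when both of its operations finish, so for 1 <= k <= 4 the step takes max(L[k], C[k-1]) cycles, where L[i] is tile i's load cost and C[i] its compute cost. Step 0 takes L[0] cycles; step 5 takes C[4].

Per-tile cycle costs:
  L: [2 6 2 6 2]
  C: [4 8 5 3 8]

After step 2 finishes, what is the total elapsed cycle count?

end_cycle[2] = 16

[0] DMA t0→A (2c) ∥ CU idle ⇒ 2c, clock 2
[1] DMA t1→B (6c) ∥ CU A:t0 (4c) ⇒ 6c, clock 8
[2] DMA t2→A (2c) ∥ CU B:t1 (8c) ⇒ 8c, clock 16
[3] DMA t3→B (6c) ∥ CU A:t2 (5c) ⇒ 6c, clock 22
[4] DMA t4→A (2c) ∥ CU B:t3 (3c) ⇒ 3c, clock 25
[5] DMA idle ∥ CU A:t4 (8c) ⇒ 8c, clock 33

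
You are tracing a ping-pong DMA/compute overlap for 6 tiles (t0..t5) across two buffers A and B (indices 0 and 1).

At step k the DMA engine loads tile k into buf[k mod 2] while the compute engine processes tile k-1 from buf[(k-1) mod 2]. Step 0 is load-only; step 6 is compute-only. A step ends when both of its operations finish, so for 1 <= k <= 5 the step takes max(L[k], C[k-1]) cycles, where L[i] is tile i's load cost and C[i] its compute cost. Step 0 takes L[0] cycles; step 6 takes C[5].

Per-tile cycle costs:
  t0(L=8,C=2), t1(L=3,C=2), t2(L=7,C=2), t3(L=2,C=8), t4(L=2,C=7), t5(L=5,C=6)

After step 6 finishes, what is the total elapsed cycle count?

end_cycle[6] = 41

[0] DMA t0→A (8c) ∥ CU idle ⇒ 8c, clock 8
[1] DMA t1→B (3c) ∥ CU A:t0 (2c) ⇒ 3c, clock 11
[2] DMA t2→A (7c) ∥ CU B:t1 (2c) ⇒ 7c, clock 18
[3] DMA t3→B (2c) ∥ CU A:t2 (2c) ⇒ 2c, clock 20
[4] DMA t4→A (2c) ∥ CU B:t3 (8c) ⇒ 8c, clock 28
[5] DMA t5→B (5c) ∥ CU A:t4 (7c) ⇒ 7c, clock 35
[6] DMA idle ∥ CU B:t5 (6c) ⇒ 6c, clock 41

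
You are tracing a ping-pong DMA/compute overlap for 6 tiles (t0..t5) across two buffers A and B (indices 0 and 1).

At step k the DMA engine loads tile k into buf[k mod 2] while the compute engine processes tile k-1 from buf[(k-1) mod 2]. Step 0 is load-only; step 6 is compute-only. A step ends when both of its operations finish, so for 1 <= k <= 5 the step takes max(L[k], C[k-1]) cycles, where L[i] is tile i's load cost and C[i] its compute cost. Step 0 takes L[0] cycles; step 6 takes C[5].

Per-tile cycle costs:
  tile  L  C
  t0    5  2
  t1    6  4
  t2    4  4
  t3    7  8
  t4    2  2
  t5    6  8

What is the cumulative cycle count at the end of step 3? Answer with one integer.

end_cycle[3] = 22

  0. 5=5c; end=5; A:t0 B:-
  1. max(6,2)=6c; end=11; A:t0 B:t1
  2. max(4,4)=4c; end=15; A:t2 B:t1
  3. max(7,4)=7c; end=22; A:t2 B:t3
  4. max(2,8)=8c; end=30; A:t4 B:t3
  5. max(6,2)=6c; end=36; A:t4 B:t5
  6. 8=8c; end=44; A:t4 B:t5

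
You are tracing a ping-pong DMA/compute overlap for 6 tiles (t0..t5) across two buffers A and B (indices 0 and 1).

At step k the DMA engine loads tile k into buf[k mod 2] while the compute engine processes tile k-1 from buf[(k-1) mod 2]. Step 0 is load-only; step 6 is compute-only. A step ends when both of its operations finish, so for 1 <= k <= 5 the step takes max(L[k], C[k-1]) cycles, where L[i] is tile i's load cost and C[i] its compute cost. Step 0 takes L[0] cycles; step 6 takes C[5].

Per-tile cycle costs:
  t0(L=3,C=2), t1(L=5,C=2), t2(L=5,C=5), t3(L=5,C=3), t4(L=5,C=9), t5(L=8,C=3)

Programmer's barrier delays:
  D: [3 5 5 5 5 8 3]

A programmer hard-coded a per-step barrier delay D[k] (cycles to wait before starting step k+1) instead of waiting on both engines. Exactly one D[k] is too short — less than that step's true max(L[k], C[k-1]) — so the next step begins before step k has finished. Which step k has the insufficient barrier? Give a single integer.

step 0: need L[0]=3 = 3; D[0]=3 ok
step 1: need max(L[1]=5,C[0]=2) = 5; D[1]=5 ok
step 2: need max(L[2]=5,C[1]=2) = 5; D[2]=5 ok
step 3: need max(L[3]=5,C[2]=5) = 5; D[3]=5 ok
step 4: need max(L[4]=5,C[3]=3) = 5; D[4]=5 ok
step 5: need max(L[5]=8,C[4]=9) = 9; D[5]=8 SHORT
step 6: need C[5]=3 = 3; D[6]=3 ok

hazard at step 5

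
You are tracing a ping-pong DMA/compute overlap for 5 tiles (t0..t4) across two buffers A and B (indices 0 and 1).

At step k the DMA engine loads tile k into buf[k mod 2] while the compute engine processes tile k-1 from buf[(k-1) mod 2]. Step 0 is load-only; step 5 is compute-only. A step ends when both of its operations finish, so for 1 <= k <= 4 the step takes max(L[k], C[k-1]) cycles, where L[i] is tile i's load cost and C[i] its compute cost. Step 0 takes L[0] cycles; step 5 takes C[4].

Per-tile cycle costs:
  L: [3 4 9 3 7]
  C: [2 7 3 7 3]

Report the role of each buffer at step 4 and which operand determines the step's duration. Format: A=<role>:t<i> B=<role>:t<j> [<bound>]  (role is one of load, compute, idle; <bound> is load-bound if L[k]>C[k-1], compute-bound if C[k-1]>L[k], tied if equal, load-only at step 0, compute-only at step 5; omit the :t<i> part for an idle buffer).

step 0: L[0]=3 → dur=3, Σ=3 | A=load:t0 B=idle [load-only]
step 1: L[1]=4 C[0]=2 → dur=4, Σ=7 | A=compute:t0 B=load:t1 [load-bound]
step 2: L[2]=9 C[1]=7 → dur=9, Σ=16 | A=load:t2 B=compute:t1 [load-bound]
step 3: L[3]=3 C[2]=3 → dur=3, Σ=19 | A=compute:t2 B=load:t3 [tied]
step 4: L[4]=7 C[3]=7 → dur=7, Σ=26 | A=load:t4 B=compute:t3 [tied]
step 5: C[4]=3 → dur=3, Σ=29 | A=compute:t4 B=idle [compute-only]

step 4: A=load:t4 B=compute:t3 [tied]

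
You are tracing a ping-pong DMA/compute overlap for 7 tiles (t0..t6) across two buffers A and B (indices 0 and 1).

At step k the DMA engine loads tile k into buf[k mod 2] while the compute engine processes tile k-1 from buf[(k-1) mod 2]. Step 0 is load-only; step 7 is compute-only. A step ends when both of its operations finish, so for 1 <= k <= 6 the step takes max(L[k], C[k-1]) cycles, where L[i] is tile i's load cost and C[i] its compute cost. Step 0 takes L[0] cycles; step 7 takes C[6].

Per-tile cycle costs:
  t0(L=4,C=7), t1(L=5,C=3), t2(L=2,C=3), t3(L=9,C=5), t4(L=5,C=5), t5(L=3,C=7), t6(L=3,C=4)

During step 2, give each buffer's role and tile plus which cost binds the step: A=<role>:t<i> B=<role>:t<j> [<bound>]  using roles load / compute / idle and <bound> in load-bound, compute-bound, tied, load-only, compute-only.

[0] DMA t0→A (4c) ∥ CU idle ⇒ 4c, clock 4
[1] DMA t1→B (5c) ∥ CU A:t0 (7c) ⇒ 7c, clock 11
[2] DMA t2→A (2c) ∥ CU B:t1 (3c) ⇒ 3c, clock 14
[3] DMA t3→B (9c) ∥ CU A:t2 (3c) ⇒ 9c, clock 23
[4] DMA t4→A (5c) ∥ CU B:t3 (5c) ⇒ 5c, clock 28
[5] DMA t5→B (3c) ∥ CU A:t4 (5c) ⇒ 5c, clock 33
[6] DMA t6→A (3c) ∥ CU B:t5 (7c) ⇒ 7c, clock 40
[7] DMA idle ∥ CU A:t6 (4c) ⇒ 4c, clock 44

step 2: A=load:t2 B=compute:t1 [compute-bound]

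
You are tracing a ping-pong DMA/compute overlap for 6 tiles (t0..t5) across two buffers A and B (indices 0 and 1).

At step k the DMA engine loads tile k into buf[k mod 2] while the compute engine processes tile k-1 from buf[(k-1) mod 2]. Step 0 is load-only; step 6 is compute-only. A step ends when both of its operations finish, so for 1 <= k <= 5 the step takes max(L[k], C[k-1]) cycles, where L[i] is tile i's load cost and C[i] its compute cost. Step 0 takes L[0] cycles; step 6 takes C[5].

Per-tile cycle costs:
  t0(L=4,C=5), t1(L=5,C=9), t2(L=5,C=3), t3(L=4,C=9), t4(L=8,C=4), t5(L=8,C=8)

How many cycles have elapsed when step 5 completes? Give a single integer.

end_cycle[5] = 39

[0] DMA t0→A (4c) ∥ CU idle ⇒ 4c, clock 4
[1] DMA t1→B (5c) ∥ CU A:t0 (5c) ⇒ 5c, clock 9
[2] DMA t2→A (5c) ∥ CU B:t1 (9c) ⇒ 9c, clock 18
[3] DMA t3→B (4c) ∥ CU A:t2 (3c) ⇒ 4c, clock 22
[4] DMA t4→A (8c) ∥ CU B:t3 (9c) ⇒ 9c, clock 31
[5] DMA t5→B (8c) ∥ CU A:t4 (4c) ⇒ 8c, clock 39
[6] DMA idle ∥ CU B:t5 (8c) ⇒ 8c, clock 47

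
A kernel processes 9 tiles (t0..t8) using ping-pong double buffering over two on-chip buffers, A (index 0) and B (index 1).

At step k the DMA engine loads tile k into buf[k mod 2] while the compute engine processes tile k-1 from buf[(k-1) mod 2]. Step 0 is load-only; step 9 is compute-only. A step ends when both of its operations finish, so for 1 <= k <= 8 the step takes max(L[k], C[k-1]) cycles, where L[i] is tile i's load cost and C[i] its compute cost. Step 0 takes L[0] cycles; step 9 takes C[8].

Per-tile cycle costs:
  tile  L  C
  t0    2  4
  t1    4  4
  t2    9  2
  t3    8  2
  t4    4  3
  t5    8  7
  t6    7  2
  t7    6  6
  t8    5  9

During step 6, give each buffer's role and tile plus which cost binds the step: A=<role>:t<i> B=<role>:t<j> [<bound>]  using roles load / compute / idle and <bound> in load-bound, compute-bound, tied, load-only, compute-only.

step 6: A=load:t6 B=compute:t5 [tied]

step 0: L[0]=2 → dur=2, Σ=2 | A=load:t0 B=idle [load-only]
step 1: L[1]=4 C[0]=4 → dur=4, Σ=6 | A=compute:t0 B=load:t1 [tied]
step 2: L[2]=9 C[1]=4 → dur=9, Σ=15 | A=load:t2 B=compute:t1 [load-bound]
step 3: L[3]=8 C[2]=2 → dur=8, Σ=23 | A=compute:t2 B=load:t3 [load-bound]
step 4: L[4]=4 C[3]=2 → dur=4, Σ=27 | A=load:t4 B=compute:t3 [load-bound]
step 5: L[5]=8 C[4]=3 → dur=8, Σ=35 | A=compute:t4 B=load:t5 [load-bound]
step 6: L[6]=7 C[5]=7 → dur=7, Σ=42 | A=load:t6 B=compute:t5 [tied]
step 7: L[7]=6 C[6]=2 → dur=6, Σ=48 | A=compute:t6 B=load:t7 [load-bound]
step 8: L[8]=5 C[7]=6 → dur=6, Σ=54 | A=load:t8 B=compute:t7 [compute-bound]
step 9: C[8]=9 → dur=9, Σ=63 | A=compute:t8 B=idle [compute-only]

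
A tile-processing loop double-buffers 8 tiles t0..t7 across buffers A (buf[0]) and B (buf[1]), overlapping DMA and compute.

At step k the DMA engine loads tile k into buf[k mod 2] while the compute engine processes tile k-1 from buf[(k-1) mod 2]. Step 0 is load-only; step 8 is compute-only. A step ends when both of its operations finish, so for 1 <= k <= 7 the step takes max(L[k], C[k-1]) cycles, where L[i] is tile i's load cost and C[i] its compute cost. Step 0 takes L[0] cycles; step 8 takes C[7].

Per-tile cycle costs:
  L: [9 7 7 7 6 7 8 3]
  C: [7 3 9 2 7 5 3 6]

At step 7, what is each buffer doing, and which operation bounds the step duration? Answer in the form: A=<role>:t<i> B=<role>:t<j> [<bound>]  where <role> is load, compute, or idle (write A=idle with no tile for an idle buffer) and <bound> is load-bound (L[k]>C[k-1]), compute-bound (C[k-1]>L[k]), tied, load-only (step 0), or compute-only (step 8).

step 7: A=compute:t6 B=load:t7 [tied]

step 0: L[0]=9 → dur=9, Σ=9 | A=load:t0 B=idle [load-only]
step 1: L[1]=7 C[0]=7 → dur=7, Σ=16 | A=compute:t0 B=load:t1 [tied]
step 2: L[2]=7 C[1]=3 → dur=7, Σ=23 | A=load:t2 B=compute:t1 [load-bound]
step 3: L[3]=7 C[2]=9 → dur=9, Σ=32 | A=compute:t2 B=load:t3 [compute-bound]
step 4: L[4]=6 C[3]=2 → dur=6, Σ=38 | A=load:t4 B=compute:t3 [load-bound]
step 5: L[5]=7 C[4]=7 → dur=7, Σ=45 | A=compute:t4 B=load:t5 [tied]
step 6: L[6]=8 C[5]=5 → dur=8, Σ=53 | A=load:t6 B=compute:t5 [load-bound]
step 7: L[7]=3 C[6]=3 → dur=3, Σ=56 | A=compute:t6 B=load:t7 [tied]
step 8: C[7]=6 → dur=6, Σ=62 | A=idle B=compute:t7 [compute-only]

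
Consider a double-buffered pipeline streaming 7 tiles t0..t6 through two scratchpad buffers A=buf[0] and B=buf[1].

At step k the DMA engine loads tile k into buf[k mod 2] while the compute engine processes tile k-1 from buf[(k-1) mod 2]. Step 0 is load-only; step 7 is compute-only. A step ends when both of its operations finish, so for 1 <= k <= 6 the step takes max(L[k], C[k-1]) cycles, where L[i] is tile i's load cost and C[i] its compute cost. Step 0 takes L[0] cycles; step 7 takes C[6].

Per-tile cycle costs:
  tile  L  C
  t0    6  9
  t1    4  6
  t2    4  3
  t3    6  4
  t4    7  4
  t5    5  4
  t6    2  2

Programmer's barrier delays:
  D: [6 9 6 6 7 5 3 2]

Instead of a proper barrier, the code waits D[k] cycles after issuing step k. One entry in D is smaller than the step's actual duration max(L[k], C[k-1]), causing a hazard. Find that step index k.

step 0: need L[0]=6 = 6; D[0]=6 ok
step 1: need max(L[1]=4,C[0]=9) = 9; D[1]=9 ok
step 2: need max(L[2]=4,C[1]=6) = 6; D[2]=6 ok
step 3: need max(L[3]=6,C[2]=3) = 6; D[3]=6 ok
step 4: need max(L[4]=7,C[3]=4) = 7; D[4]=7 ok
step 5: need max(L[5]=5,C[4]=4) = 5; D[5]=5 ok
step 6: need max(L[6]=2,C[5]=4) = 4; D[6]=3 SHORT
step 7: need C[6]=2 = 2; D[7]=2 ok

hazard at step 6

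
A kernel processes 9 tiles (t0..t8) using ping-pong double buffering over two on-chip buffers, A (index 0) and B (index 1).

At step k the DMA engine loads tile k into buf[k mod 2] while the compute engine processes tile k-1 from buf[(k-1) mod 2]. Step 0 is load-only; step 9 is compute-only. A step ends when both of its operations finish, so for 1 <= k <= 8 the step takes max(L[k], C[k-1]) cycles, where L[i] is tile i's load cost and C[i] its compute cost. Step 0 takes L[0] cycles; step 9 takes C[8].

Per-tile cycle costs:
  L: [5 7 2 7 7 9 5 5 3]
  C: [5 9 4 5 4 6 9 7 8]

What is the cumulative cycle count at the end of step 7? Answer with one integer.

step 0: L[0]=5 → dur=5, Σ=5 | A=load:t0 B=idle [load-only]
step 1: L[1]=7 C[0]=5 → dur=7, Σ=12 | A=compute:t0 B=load:t1 [load-bound]
step 2: L[2]=2 C[1]=9 → dur=9, Σ=21 | A=load:t2 B=compute:t1 [compute-bound]
step 3: L[3]=7 C[2]=4 → dur=7, Σ=28 | A=compute:t2 B=load:t3 [load-bound]
step 4: L[4]=7 C[3]=5 → dur=7, Σ=35 | A=load:t4 B=compute:t3 [load-bound]
step 5: L[5]=9 C[4]=4 → dur=9, Σ=44 | A=compute:t4 B=load:t5 [load-bound]
step 6: L[6]=5 C[5]=6 → dur=6, Σ=50 | A=load:t6 B=compute:t5 [compute-bound]
step 7: L[7]=5 C[6]=9 → dur=9, Σ=59 | A=compute:t6 B=load:t7 [compute-bound]
step 8: L[8]=3 C[7]=7 → dur=7, Σ=66 | A=load:t8 B=compute:t7 [compute-bound]
step 9: C[8]=8 → dur=8, Σ=74 | A=compute:t8 B=idle [compute-only]

end_cycle[7] = 59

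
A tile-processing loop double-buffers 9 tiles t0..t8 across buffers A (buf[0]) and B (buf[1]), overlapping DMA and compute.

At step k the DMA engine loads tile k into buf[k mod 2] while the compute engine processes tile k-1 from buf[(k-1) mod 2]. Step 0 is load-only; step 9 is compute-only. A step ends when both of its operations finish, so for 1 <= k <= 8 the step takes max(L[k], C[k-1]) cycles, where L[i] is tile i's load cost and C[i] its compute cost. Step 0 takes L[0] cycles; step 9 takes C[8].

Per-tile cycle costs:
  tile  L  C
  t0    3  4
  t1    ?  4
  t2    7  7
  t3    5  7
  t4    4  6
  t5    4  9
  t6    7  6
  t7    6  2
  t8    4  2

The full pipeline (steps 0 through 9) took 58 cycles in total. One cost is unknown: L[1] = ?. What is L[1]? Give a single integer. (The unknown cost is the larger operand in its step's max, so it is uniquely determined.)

step 0 = dur = L[0]=3 = 3
step 1 = dur = max(L[1]=?, C[0]=4) = L[1]  (unknown; binding)
step 2 = dur = max(L[2]=7, C[1]=4) = 7
step 3 = dur = max(L[3]=5, C[2]=7) = 7
step 4 = dur = max(L[4]=4, C[3]=7) = 7
step 5 = dur = max(L[5]=4, C[4]=6) = 6
step 6 = dur = max(L[6]=7, C[5]=9) = 9
step 7 = dur = max(L[7]=6, C[6]=6) = 6
step 8 = dur = max(L[8]=4, C[7]=2) = 4
step 9 = dur = C[8]=2 = 2
sum of known step durations = 51
dur[1] = total - known = 58 - 51 = 7
L[1] is the binding max in step 1, so L[1] = dur[1] = 7

L[1] = 7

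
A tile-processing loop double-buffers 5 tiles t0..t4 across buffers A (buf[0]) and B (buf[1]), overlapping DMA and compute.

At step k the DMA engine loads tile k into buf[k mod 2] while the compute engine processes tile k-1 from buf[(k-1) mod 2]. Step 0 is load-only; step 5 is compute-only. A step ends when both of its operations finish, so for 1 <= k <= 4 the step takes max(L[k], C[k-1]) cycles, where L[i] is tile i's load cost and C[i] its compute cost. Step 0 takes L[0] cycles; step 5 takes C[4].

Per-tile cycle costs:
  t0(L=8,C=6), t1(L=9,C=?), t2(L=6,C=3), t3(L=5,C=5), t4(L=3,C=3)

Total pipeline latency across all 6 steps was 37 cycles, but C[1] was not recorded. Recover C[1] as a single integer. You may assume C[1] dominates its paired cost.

C[1] = 7

step 0 → dur = L[0]=8 = 8
step 1 → dur = max(L[1]=9, C[0]=6) = 9
step 2 → dur = max(L[2]=6, C[1]=?) = C[1]  (unknown; binding)
step 3 → dur = max(L[3]=5, C[2]=3) = 5
step 4 → dur = max(L[4]=3, C[3]=5) = 5
step 5 → dur = C[4]=3 = 3
sum of known step durations = 30
dur[2] = total - known = 37 - 30 = 7
C[1] is the binding max in step 2, so C[1] = dur[2] = 7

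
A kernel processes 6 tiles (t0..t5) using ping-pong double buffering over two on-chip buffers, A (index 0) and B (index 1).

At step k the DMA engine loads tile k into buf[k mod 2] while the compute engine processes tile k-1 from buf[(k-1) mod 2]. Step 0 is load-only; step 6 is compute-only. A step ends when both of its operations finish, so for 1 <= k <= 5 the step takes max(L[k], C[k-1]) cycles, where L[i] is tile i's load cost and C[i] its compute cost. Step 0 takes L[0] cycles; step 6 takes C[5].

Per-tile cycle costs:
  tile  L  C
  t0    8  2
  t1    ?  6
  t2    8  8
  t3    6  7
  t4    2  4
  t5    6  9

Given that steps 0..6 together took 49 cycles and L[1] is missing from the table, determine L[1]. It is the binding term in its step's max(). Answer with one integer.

L[1] = 3

step 0 → dur = L[0]=8 = 8
step 1 → dur = max(L[1]=?, C[0]=2) = L[1]  (unknown; binding)
step 2 → dur = max(L[2]=8, C[1]=6) = 8
step 3 → dur = max(L[3]=6, C[2]=8) = 8
step 4 → dur = max(L[4]=2, C[3]=7) = 7
step 5 → dur = max(L[5]=6, C[4]=4) = 6
step 6 → dur = C[5]=9 = 9
sum of known step durations = 46
dur[1] = total - known = 49 - 46 = 3
L[1] is the binding max in step 1, so L[1] = dur[1] = 3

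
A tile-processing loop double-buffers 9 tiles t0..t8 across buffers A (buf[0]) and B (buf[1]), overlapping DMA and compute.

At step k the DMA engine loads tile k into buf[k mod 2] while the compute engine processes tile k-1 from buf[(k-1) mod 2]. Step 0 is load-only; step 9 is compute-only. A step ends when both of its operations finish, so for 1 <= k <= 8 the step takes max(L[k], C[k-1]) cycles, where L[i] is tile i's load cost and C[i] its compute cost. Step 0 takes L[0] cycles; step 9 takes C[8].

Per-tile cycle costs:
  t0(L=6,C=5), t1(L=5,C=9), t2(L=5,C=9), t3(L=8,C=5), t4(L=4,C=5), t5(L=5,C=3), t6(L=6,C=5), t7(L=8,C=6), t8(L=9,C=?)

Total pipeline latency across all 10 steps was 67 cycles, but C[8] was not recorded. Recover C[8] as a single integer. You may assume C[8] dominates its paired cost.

C[8] = 5

step 0 | dur = L[0]=6 = 6
step 1 | dur = max(L[1]=5, C[0]=5) = 5
step 2 | dur = max(L[2]=5, C[1]=9) = 9
step 3 | dur = max(L[3]=8, C[2]=9) = 9
step 4 | dur = max(L[4]=4, C[3]=5) = 5
step 5 | dur = max(L[5]=5, C[4]=5) = 5
step 6 | dur = max(L[6]=6, C[5]=3) = 6
step 7 | dur = max(L[7]=8, C[6]=5) = 8
step 8 | dur = max(L[8]=9, C[7]=6) = 9
step 9 | dur = C[8]=? = C[8]  (unknown; binding)
sum of known step durations = 62
dur[9] = total - known = 67 - 62 = 5
C[8] is the binding max in step 9, so C[8] = dur[9] = 5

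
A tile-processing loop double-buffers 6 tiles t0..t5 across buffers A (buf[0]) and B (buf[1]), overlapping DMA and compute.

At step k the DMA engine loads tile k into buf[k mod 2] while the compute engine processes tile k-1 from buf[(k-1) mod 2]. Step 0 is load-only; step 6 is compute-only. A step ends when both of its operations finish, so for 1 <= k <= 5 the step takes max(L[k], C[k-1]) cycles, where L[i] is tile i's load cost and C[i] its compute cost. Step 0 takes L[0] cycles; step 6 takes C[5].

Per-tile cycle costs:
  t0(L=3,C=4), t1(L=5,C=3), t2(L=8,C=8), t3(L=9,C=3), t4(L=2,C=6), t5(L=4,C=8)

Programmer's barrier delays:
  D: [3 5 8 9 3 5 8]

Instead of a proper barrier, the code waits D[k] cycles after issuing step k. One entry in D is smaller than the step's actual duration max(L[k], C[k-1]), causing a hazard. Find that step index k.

step 0: need L[0]=3 = 3; D[0]=3 ok
step 1: need max(L[1]=5,C[0]=4) = 5; D[1]=5 ok
step 2: need max(L[2]=8,C[1]=3) = 8; D[2]=8 ok
step 3: need max(L[3]=9,C[2]=8) = 9; D[3]=9 ok
step 4: need max(L[4]=2,C[3]=3) = 3; D[4]=3 ok
step 5: need max(L[5]=4,C[4]=6) = 6; D[5]=5 SHORT
step 6: need C[5]=8 = 8; D[6]=8 ok

hazard at step 5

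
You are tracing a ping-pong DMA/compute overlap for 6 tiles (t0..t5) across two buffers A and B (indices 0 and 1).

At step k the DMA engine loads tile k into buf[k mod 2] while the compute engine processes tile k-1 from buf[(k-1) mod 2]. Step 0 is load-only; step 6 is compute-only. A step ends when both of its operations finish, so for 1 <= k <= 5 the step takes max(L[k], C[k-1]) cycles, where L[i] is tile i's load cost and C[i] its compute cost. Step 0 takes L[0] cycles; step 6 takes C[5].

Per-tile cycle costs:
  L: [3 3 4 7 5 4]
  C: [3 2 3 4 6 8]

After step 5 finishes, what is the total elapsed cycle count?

[0] DMA t0→A (3c) ∥ CU idle ⇒ 3c, clock 3
[1] DMA t1→B (3c) ∥ CU A:t0 (3c) ⇒ 3c, clock 6
[2] DMA t2→A (4c) ∥ CU B:t1 (2c) ⇒ 4c, clock 10
[3] DMA t3→B (7c) ∥ CU A:t2 (3c) ⇒ 7c, clock 17
[4] DMA t4→A (5c) ∥ CU B:t3 (4c) ⇒ 5c, clock 22
[5] DMA t5→B (4c) ∥ CU A:t4 (6c) ⇒ 6c, clock 28
[6] DMA idle ∥ CU B:t5 (8c) ⇒ 8c, clock 36

end_cycle[5] = 28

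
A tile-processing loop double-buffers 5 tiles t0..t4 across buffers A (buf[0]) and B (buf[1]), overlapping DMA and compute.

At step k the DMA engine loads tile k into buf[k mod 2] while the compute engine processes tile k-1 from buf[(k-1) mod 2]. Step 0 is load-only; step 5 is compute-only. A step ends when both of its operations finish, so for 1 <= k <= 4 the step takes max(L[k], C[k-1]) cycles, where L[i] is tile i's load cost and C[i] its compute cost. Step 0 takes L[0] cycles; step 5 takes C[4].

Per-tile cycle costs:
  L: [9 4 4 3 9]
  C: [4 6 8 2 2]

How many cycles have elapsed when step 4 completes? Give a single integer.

end_cycle[4] = 36

step 0: L[0]=9 → dur=9, Σ=9 | A=load:t0 B=idle [load-only]
step 1: L[1]=4 C[0]=4 → dur=4, Σ=13 | A=compute:t0 B=load:t1 [tied]
step 2: L[2]=4 C[1]=6 → dur=6, Σ=19 | A=load:t2 B=compute:t1 [compute-bound]
step 3: L[3]=3 C[2]=8 → dur=8, Σ=27 | A=compute:t2 B=load:t3 [compute-bound]
step 4: L[4]=9 C[3]=2 → dur=9, Σ=36 | A=load:t4 B=compute:t3 [load-bound]
step 5: C[4]=2 → dur=2, Σ=38 | A=compute:t4 B=idle [compute-only]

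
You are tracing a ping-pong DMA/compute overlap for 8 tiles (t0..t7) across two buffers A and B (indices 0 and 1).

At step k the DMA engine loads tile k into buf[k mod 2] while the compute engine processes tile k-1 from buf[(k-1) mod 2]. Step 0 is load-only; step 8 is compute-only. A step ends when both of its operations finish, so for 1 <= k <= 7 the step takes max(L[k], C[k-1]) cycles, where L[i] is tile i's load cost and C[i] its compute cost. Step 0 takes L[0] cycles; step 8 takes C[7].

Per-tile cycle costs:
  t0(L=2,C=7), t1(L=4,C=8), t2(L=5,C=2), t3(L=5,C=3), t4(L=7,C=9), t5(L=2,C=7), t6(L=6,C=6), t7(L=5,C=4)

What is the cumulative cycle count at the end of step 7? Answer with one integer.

  0. 2=2c; end=2; A:t0 B:-
  1. max(4,7)=7c; end=9; A:t0 B:t1
  2. max(5,8)=8c; end=17; A:t2 B:t1
  3. max(5,2)=5c; end=22; A:t2 B:t3
  4. max(7,3)=7c; end=29; A:t4 B:t3
  5. max(2,9)=9c; end=38; A:t4 B:t5
  6. max(6,7)=7c; end=45; A:t6 B:t5
  7. max(5,6)=6c; end=51; A:t6 B:t7
  8. 4=4c; end=55; A:t6 B:t7

end_cycle[7] = 51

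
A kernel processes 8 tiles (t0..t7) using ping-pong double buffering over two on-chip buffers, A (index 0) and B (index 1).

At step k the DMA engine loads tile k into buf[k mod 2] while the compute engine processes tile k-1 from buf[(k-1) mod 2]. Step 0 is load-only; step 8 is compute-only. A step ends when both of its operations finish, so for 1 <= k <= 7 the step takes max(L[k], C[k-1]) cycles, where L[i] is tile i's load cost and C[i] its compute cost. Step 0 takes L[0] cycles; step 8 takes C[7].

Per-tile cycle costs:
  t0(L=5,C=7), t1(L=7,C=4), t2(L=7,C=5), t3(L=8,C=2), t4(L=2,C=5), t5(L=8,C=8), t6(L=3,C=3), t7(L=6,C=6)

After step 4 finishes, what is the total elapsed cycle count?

end_cycle[4] = 29

[0] DMA t0→A (5c) ∥ CU idle ⇒ 5c, clock 5
[1] DMA t1→B (7c) ∥ CU A:t0 (7c) ⇒ 7c, clock 12
[2] DMA t2→A (7c) ∥ CU B:t1 (4c) ⇒ 7c, clock 19
[3] DMA t3→B (8c) ∥ CU A:t2 (5c) ⇒ 8c, clock 27
[4] DMA t4→A (2c) ∥ CU B:t3 (2c) ⇒ 2c, clock 29
[5] DMA t5→B (8c) ∥ CU A:t4 (5c) ⇒ 8c, clock 37
[6] DMA t6→A (3c) ∥ CU B:t5 (8c) ⇒ 8c, clock 45
[7] DMA t7→B (6c) ∥ CU A:t6 (3c) ⇒ 6c, clock 51
[8] DMA idle ∥ CU B:t7 (6c) ⇒ 6c, clock 57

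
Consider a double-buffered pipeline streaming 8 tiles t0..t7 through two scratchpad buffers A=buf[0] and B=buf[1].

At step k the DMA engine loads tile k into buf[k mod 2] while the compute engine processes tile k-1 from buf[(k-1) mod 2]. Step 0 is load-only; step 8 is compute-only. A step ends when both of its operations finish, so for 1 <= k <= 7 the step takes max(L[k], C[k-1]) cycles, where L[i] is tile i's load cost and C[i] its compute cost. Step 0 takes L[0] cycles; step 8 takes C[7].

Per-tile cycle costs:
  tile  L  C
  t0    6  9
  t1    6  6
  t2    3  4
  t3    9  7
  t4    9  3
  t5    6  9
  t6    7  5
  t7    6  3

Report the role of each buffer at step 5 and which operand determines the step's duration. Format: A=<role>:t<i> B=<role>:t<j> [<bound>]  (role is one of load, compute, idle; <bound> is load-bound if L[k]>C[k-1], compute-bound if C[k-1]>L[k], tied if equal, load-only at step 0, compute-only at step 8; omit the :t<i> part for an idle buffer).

step 0: L[0]=6 → dur=6, Σ=6 | A=load:t0 B=idle [load-only]
step 1: L[1]=6 C[0]=9 → dur=9, Σ=15 | A=compute:t0 B=load:t1 [compute-bound]
step 2: L[2]=3 C[1]=6 → dur=6, Σ=21 | A=load:t2 B=compute:t1 [compute-bound]
step 3: L[3]=9 C[2]=4 → dur=9, Σ=30 | A=compute:t2 B=load:t3 [load-bound]
step 4: L[4]=9 C[3]=7 → dur=9, Σ=39 | A=load:t4 B=compute:t3 [load-bound]
step 5: L[5]=6 C[4]=3 → dur=6, Σ=45 | A=compute:t4 B=load:t5 [load-bound]
step 6: L[6]=7 C[5]=9 → dur=9, Σ=54 | A=load:t6 B=compute:t5 [compute-bound]
step 7: L[7]=6 C[6]=5 → dur=6, Σ=60 | A=compute:t6 B=load:t7 [load-bound]
step 8: C[7]=3 → dur=3, Σ=63 | A=idle B=compute:t7 [compute-only]

step 5: A=compute:t4 B=load:t5 [load-bound]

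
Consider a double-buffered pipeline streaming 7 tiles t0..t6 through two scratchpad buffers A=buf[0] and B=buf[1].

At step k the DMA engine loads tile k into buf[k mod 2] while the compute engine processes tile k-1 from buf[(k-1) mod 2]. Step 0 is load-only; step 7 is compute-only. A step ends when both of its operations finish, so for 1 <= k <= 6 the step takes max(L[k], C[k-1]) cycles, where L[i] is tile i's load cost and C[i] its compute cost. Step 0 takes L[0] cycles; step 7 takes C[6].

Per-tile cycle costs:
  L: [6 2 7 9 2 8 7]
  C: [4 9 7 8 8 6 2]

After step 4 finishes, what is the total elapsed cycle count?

end_cycle[4] = 36

k=0 load=t0/6c comp=- wait=6 total=6
k=1 load=t1/2c comp=t0/4c wait=4 total=10
k=2 load=t2/7c comp=t1/9c wait=9 total=19
k=3 load=t3/9c comp=t2/7c wait=9 total=28
k=4 load=t4/2c comp=t3/8c wait=8 total=36
k=5 load=t5/8c comp=t4/8c wait=8 total=44
k=6 load=t6/7c comp=t5/6c wait=7 total=51
k=7 load=- comp=t6/2c wait=2 total=53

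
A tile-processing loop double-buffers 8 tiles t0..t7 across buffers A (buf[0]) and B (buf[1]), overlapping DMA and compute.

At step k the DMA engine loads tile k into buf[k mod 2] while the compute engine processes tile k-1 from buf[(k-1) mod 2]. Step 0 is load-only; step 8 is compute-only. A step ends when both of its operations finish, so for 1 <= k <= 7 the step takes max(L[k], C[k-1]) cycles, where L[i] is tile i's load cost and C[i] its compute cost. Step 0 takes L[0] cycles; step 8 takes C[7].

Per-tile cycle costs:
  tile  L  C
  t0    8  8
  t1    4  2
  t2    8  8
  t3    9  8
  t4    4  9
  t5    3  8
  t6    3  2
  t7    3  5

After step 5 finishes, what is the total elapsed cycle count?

end_cycle[5] = 50

  0. 8=8c; end=8; A:t0 B:-
  1. max(4,8)=8c; end=16; A:t0 B:t1
  2. max(8,2)=8c; end=24; A:t2 B:t1
  3. max(9,8)=9c; end=33; A:t2 B:t3
  4. max(4,8)=8c; end=41; A:t4 B:t3
  5. max(3,9)=9c; end=50; A:t4 B:t5
  6. max(3,8)=8c; end=58; A:t6 B:t5
  7. max(3,2)=3c; end=61; A:t6 B:t7
  8. 5=5c; end=66; A:t6 B:t7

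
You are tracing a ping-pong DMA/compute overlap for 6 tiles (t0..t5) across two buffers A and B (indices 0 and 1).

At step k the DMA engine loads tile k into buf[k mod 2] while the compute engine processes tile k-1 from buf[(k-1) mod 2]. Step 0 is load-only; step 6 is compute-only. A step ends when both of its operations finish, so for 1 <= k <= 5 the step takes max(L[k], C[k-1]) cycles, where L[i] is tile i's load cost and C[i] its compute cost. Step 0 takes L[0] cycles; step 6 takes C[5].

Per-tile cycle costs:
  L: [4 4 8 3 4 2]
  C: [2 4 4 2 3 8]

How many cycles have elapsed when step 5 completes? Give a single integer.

step 0: L[0]=4 → dur=4, Σ=4 | A=load:t0 B=idle [load-only]
step 1: L[1]=4 C[0]=2 → dur=4, Σ=8 | A=compute:t0 B=load:t1 [load-bound]
step 2: L[2]=8 C[1]=4 → dur=8, Σ=16 | A=load:t2 B=compute:t1 [load-bound]
step 3: L[3]=3 C[2]=4 → dur=4, Σ=20 | A=compute:t2 B=load:t3 [compute-bound]
step 4: L[4]=4 C[3]=2 → dur=4, Σ=24 | A=load:t4 B=compute:t3 [load-bound]
step 5: L[5]=2 C[4]=3 → dur=3, Σ=27 | A=compute:t4 B=load:t5 [compute-bound]
step 6: C[5]=8 → dur=8, Σ=35 | A=idle B=compute:t5 [compute-only]

end_cycle[5] = 27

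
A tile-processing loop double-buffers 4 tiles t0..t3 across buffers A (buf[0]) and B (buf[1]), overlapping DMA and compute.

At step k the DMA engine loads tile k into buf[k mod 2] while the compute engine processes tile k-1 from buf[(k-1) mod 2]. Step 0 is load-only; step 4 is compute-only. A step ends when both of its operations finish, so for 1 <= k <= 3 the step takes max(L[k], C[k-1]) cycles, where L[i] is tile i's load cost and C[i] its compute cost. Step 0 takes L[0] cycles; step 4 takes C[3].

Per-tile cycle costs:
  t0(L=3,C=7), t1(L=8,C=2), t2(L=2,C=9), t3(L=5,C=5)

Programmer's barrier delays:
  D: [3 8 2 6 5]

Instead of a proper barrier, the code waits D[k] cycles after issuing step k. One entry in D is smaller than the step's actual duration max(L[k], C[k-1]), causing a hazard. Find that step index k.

[0] required=L[0]=3=3 vs D=3 ok
[1] required=max(L[1]=8,C[0]=7)=8 vs D=8 ok
[2] required=max(L[2]=2,C[1]=2)=2 vs D=2 ok
[3] required=max(L[3]=5,C[2]=9)=9 vs D=6 SHORT
[4] required=C[3]=5=5 vs D=5 ok

hazard at step 3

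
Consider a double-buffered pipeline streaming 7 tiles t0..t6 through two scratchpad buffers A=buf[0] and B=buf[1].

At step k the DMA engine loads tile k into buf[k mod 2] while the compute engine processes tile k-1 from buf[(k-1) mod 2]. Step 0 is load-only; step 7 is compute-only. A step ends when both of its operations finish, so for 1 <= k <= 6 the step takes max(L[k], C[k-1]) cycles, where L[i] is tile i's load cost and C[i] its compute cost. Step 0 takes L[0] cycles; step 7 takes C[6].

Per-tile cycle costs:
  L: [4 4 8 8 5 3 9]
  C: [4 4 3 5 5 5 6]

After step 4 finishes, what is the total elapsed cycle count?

[0] DMA t0→A (4c) ∥ CU idle ⇒ 4c, clock 4
[1] DMA t1→B (4c) ∥ CU A:t0 (4c) ⇒ 4c, clock 8
[2] DMA t2→A (8c) ∥ CU B:t1 (4c) ⇒ 8c, clock 16
[3] DMA t3→B (8c) ∥ CU A:t2 (3c) ⇒ 8c, clock 24
[4] DMA t4→A (5c) ∥ CU B:t3 (5c) ⇒ 5c, clock 29
[5] DMA t5→B (3c) ∥ CU A:t4 (5c) ⇒ 5c, clock 34
[6] DMA t6→A (9c) ∥ CU B:t5 (5c) ⇒ 9c, clock 43
[7] DMA idle ∥ CU A:t6 (6c) ⇒ 6c, clock 49

end_cycle[4] = 29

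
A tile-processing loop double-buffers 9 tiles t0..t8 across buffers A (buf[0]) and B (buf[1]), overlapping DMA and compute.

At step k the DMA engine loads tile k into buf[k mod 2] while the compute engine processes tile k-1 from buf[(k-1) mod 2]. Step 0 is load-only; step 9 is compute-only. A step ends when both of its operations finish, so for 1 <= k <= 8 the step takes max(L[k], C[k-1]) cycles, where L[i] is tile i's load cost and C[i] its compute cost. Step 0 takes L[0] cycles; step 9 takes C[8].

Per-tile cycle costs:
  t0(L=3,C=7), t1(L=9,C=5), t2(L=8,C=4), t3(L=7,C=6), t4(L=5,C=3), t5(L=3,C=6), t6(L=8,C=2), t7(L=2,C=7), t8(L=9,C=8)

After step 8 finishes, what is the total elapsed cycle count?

end_cycle[8] = 55

[0] DMA t0→A (3c) ∥ CU idle ⇒ 3c, clock 3
[1] DMA t1→B (9c) ∥ CU A:t0 (7c) ⇒ 9c, clock 12
[2] DMA t2→A (8c) ∥ CU B:t1 (5c) ⇒ 8c, clock 20
[3] DMA t3→B (7c) ∥ CU A:t2 (4c) ⇒ 7c, clock 27
[4] DMA t4→A (5c) ∥ CU B:t3 (6c) ⇒ 6c, clock 33
[5] DMA t5→B (3c) ∥ CU A:t4 (3c) ⇒ 3c, clock 36
[6] DMA t6→A (8c) ∥ CU B:t5 (6c) ⇒ 8c, clock 44
[7] DMA t7→B (2c) ∥ CU A:t6 (2c) ⇒ 2c, clock 46
[8] DMA t8→A (9c) ∥ CU B:t7 (7c) ⇒ 9c, clock 55
[9] DMA idle ∥ CU A:t8 (8c) ⇒ 8c, clock 63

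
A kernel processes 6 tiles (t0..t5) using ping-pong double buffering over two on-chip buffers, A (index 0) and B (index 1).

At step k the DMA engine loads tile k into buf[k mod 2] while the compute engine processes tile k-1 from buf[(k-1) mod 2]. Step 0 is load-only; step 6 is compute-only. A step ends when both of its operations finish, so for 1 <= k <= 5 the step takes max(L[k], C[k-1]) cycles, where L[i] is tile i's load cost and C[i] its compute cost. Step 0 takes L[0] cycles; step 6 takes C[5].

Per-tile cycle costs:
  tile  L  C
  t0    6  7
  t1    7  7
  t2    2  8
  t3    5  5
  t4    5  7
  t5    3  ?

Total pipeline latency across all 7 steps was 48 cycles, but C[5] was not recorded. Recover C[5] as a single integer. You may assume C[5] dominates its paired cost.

C[5] = 8

step 0 = dur = L[0]=6 = 6
step 1 = dur = max(L[1]=7, C[0]=7) = 7
step 2 = dur = max(L[2]=2, C[1]=7) = 7
step 3 = dur = max(L[3]=5, C[2]=8) = 8
step 4 = dur = max(L[4]=5, C[3]=5) = 5
step 5 = dur = max(L[5]=3, C[4]=7) = 7
step 6 = dur = C[5]=? = C[5]  (unknown; binding)
sum of known step durations = 40
dur[6] = total - known = 48 - 40 = 8
C[5] is the binding max in step 6, so C[5] = dur[6] = 8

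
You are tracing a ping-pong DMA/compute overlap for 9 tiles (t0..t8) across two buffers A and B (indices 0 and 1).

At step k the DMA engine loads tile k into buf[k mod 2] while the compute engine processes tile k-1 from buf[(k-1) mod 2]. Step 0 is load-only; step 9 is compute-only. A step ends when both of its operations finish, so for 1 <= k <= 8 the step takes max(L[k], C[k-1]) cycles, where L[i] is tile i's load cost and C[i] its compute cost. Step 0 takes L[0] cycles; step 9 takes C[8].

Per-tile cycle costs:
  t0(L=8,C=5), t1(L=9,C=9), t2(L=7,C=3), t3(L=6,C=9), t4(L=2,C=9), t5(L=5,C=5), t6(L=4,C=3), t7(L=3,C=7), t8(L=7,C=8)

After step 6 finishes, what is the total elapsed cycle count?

[0] DMA t0→A (8c) ∥ CU idle ⇒ 8c, clock 8
[1] DMA t1→B (9c) ∥ CU A:t0 (5c) ⇒ 9c, clock 17
[2] DMA t2→A (7c) ∥ CU B:t1 (9c) ⇒ 9c, clock 26
[3] DMA t3→B (6c) ∥ CU A:t2 (3c) ⇒ 6c, clock 32
[4] DMA t4→A (2c) ∥ CU B:t3 (9c) ⇒ 9c, clock 41
[5] DMA t5→B (5c) ∥ CU A:t4 (9c) ⇒ 9c, clock 50
[6] DMA t6→A (4c) ∥ CU B:t5 (5c) ⇒ 5c, clock 55
[7] DMA t7→B (3c) ∥ CU A:t6 (3c) ⇒ 3c, clock 58
[8] DMA t8→A (7c) ∥ CU B:t7 (7c) ⇒ 7c, clock 65
[9] DMA idle ∥ CU A:t8 (8c) ⇒ 8c, clock 73

end_cycle[6] = 55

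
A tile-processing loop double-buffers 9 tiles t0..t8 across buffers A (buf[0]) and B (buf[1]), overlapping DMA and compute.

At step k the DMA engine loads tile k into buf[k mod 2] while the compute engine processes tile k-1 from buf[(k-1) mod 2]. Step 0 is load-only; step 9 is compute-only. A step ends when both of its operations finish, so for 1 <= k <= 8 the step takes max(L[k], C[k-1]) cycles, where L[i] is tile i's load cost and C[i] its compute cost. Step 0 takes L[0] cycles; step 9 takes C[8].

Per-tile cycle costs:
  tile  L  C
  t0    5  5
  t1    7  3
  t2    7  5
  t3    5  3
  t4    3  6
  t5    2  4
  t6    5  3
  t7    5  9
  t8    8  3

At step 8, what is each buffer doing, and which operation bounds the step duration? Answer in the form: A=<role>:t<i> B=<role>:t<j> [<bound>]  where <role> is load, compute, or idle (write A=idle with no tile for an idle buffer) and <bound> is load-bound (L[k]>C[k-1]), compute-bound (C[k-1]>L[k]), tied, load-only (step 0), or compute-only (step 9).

[0] DMA t0→A (5c) ∥ CU idle ⇒ 5c, clock 5
[1] DMA t1→B (7c) ∥ CU A:t0 (5c) ⇒ 7c, clock 12
[2] DMA t2→A (7c) ∥ CU B:t1 (3c) ⇒ 7c, clock 19
[3] DMA t3→B (5c) ∥ CU A:t2 (5c) ⇒ 5c, clock 24
[4] DMA t4→A (3c) ∥ CU B:t3 (3c) ⇒ 3c, clock 27
[5] DMA t5→B (2c) ∥ CU A:t4 (6c) ⇒ 6c, clock 33
[6] DMA t6→A (5c) ∥ CU B:t5 (4c) ⇒ 5c, clock 38
[7] DMA t7→B (5c) ∥ CU A:t6 (3c) ⇒ 5c, clock 43
[8] DMA t8→A (8c) ∥ CU B:t7 (9c) ⇒ 9c, clock 52
[9] DMA idle ∥ CU A:t8 (3c) ⇒ 3c, clock 55

step 8: A=load:t8 B=compute:t7 [compute-bound]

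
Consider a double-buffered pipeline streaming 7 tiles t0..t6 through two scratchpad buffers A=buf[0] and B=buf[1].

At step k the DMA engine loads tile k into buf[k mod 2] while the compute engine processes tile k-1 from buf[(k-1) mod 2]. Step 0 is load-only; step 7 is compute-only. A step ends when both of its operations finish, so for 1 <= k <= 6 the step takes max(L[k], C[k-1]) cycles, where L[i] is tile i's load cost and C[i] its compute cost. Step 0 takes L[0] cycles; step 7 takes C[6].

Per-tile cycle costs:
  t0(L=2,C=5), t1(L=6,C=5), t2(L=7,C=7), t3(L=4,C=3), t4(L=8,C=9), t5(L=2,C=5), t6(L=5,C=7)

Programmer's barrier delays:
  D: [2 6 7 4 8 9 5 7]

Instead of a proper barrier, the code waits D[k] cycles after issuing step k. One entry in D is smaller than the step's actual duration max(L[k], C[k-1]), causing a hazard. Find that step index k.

hazard at step 3

step 0: need L[0]=2 = 2; D[0]=2 ok
step 1: need max(L[1]=6,C[0]=5) = 6; D[1]=6 ok
step 2: need max(L[2]=7,C[1]=5) = 7; D[2]=7 ok
step 3: need max(L[3]=4,C[2]=7) = 7; D[3]=4 SHORT
step 4: need max(L[4]=8,C[3]=3) = 8; D[4]=8 ok
step 5: need max(L[5]=2,C[4]=9) = 9; D[5]=9 ok
step 6: need max(L[6]=5,C[5]=5) = 5; D[6]=5 ok
step 7: need C[6]=7 = 7; D[7]=7 ok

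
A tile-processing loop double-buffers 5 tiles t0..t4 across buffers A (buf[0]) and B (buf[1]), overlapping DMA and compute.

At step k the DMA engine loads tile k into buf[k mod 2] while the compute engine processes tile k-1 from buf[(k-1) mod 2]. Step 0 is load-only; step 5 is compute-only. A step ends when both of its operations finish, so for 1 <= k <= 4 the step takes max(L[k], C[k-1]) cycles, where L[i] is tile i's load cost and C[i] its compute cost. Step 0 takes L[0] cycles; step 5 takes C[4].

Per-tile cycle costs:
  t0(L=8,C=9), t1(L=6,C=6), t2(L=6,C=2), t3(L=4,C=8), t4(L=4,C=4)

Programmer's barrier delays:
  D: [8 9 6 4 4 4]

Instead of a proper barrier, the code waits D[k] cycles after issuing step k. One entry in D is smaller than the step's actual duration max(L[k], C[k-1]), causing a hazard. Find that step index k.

[0] required=L[0]=8=8 vs D=8 ok
[1] required=max(L[1]=6,C[0]=9)=9 vs D=9 ok
[2] required=max(L[2]=6,C[1]=6)=6 vs D=6 ok
[3] required=max(L[3]=4,C[2]=2)=4 vs D=4 ok
[4] required=max(L[4]=4,C[3]=8)=8 vs D=4 SHORT
[5] required=C[4]=4=4 vs D=4 ok

hazard at step 4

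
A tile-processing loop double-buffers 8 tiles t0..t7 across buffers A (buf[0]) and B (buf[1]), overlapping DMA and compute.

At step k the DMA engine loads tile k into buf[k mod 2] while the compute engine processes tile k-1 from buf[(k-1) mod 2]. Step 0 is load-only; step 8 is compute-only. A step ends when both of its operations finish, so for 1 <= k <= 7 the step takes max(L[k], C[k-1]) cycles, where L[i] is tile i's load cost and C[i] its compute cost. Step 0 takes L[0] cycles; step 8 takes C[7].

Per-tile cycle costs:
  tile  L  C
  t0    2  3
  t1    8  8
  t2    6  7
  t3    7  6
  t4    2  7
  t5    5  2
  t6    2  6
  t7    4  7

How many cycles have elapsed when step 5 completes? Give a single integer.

end_cycle[5] = 38

[0] DMA t0→A (2c) ∥ CU idle ⇒ 2c, clock 2
[1] DMA t1→B (8c) ∥ CU A:t0 (3c) ⇒ 8c, clock 10
[2] DMA t2→A (6c) ∥ CU B:t1 (8c) ⇒ 8c, clock 18
[3] DMA t3→B (7c) ∥ CU A:t2 (7c) ⇒ 7c, clock 25
[4] DMA t4→A (2c) ∥ CU B:t3 (6c) ⇒ 6c, clock 31
[5] DMA t5→B (5c) ∥ CU A:t4 (7c) ⇒ 7c, clock 38
[6] DMA t6→A (2c) ∥ CU B:t5 (2c) ⇒ 2c, clock 40
[7] DMA t7→B (4c) ∥ CU A:t6 (6c) ⇒ 6c, clock 46
[8] DMA idle ∥ CU B:t7 (7c) ⇒ 7c, clock 53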